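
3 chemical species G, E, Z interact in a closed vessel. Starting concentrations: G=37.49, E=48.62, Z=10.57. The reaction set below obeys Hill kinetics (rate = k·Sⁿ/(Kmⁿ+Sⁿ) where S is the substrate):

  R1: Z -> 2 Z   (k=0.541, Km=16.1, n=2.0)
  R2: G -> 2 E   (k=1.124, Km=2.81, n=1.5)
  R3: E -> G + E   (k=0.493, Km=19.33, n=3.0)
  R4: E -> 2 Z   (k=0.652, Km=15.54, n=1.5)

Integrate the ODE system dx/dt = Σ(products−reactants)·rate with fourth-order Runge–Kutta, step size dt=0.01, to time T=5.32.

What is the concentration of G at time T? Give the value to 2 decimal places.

RK4 with dt=0.01: 532 steps to T=5.32. Trajectory (selected grid times):
t=0.00: G=37.49 E=48.62 Z=10.57
t=0.59: G=37.11 E=49.59 Z=11.32
t=1.18: G=36.74 E=50.56 Z=12.09
t=1.77: G=36.37 E=51.53 Z=12.87
t=2.36: G=35.99 E=52.50 Z=13.66
t=2.96: G=35.62 E=53.48 Z=14.47
t=3.55: G=35.25 E=54.45 Z=15.29
t=4.14: G=34.88 E=55.41 Z=16.11
t=4.73: G=34.51 E=56.37 Z=16.95
t=5.32: G=34.14 E=57.33 Z=17.79
Read off G at T=5.32: 34.14

G at T = 34.14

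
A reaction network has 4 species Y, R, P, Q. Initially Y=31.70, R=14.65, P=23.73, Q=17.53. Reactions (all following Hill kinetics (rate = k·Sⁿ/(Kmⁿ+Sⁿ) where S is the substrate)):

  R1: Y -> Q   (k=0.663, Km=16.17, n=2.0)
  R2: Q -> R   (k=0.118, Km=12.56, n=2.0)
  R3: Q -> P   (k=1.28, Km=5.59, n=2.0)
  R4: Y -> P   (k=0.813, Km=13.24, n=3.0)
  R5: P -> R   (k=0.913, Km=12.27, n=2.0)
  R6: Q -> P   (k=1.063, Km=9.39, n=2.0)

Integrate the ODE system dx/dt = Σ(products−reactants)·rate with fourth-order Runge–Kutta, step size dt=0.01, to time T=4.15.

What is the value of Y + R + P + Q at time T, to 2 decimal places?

Check how each reaction changes W = Y + R + P + Q (weight of products minus weight of reactants):
R1: Y -> Q: (1·1) − (1·1) = 1 − 1 = 0
R2: Q -> R: (1·1) − (1·1) = 1 − 1 = 0
R3: Q -> P: (1·1) − (1·1) = 1 − 1 = 0
R4: Y -> P: (1·1) − (1·1) = 1 − 1 = 0
R5: P -> R: (1·1) − (1·1) = 1 − 1 = 0
R6: Q -> P: (1·1) − (1·1) = 1 − 1 = 0
Every reaction leaves W unchanged, so W is conserved and no simulation is needed: W(T) = W(0) = 31.70 + 14.65 + 23.73 + 17.53 = 87.61

Value at T = 87.61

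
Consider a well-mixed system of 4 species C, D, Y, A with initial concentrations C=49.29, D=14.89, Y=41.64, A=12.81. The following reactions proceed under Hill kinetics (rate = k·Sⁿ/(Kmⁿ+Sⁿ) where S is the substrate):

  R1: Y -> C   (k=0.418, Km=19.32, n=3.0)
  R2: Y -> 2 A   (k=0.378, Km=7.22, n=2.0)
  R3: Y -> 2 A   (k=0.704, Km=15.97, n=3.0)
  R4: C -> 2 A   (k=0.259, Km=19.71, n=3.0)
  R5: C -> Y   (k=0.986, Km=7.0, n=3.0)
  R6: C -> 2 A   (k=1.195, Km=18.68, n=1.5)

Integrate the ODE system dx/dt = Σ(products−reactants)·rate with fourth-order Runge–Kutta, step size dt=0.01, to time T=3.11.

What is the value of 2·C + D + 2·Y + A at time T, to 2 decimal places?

Check how each reaction changes W = 2·C + D + 2·Y + A (weight of products minus weight of reactants):
R1: Y -> C: (2·1) − (2·1) = 2 − 2 = 0
R2: Y -> 2 A: (1·2) − (2·1) = 2 − 2 = 0
R3: Y -> 2 A: (1·2) − (2·1) = 2 − 2 = 0
R4: C -> 2 A: (1·2) − (2·1) = 2 − 2 = 0
R5: C -> Y: (2·1) − (2·1) = 2 − 2 = 0
R6: C -> 2 A: (1·2) − (2·1) = 2 − 2 = 0
Every reaction leaves W unchanged, so W is conserved and no simulation is needed: W(T) = W(0) = 2·49.29 + 14.89 + 2·41.64 + 12.81 = 209.56

Value at T = 209.56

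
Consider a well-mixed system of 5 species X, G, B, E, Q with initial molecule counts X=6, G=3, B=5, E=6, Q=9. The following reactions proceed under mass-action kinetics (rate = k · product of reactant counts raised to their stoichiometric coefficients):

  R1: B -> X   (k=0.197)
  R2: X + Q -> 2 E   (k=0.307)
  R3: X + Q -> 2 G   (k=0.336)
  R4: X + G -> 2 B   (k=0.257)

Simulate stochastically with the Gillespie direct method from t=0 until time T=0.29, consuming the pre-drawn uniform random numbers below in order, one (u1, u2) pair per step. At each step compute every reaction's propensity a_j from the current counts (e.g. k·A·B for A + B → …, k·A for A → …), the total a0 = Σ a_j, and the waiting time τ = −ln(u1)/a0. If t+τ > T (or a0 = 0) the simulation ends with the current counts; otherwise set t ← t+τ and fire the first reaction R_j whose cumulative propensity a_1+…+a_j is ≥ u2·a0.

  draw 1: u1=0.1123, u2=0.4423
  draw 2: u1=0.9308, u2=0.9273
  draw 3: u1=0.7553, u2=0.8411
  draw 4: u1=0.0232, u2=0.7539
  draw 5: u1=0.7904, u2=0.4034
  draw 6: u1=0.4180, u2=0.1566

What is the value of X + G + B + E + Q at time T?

Value at T = 29

Check how each reaction changes W = X + G + B + E + Q (weight of products minus weight of reactants):
R1: B -> X: (1·1) − (1·1) = 1 − 1 = 0
R2: X + Q -> 2 E: (1·2) − (1·1 + 1·1) = 2 − 2 = 0
R3: X + Q -> 2 G: (1·2) − (1·1 + 1·1) = 2 − 2 = 0
R4: X + G -> 2 B: (1·2) − (1·1 + 1·1) = 2 − 2 = 0
Every reaction leaves W unchanged, so W is conserved and no simulation is needed: W(T) = W(0) = 6 + 3 + 5 + 6 + 9 = 29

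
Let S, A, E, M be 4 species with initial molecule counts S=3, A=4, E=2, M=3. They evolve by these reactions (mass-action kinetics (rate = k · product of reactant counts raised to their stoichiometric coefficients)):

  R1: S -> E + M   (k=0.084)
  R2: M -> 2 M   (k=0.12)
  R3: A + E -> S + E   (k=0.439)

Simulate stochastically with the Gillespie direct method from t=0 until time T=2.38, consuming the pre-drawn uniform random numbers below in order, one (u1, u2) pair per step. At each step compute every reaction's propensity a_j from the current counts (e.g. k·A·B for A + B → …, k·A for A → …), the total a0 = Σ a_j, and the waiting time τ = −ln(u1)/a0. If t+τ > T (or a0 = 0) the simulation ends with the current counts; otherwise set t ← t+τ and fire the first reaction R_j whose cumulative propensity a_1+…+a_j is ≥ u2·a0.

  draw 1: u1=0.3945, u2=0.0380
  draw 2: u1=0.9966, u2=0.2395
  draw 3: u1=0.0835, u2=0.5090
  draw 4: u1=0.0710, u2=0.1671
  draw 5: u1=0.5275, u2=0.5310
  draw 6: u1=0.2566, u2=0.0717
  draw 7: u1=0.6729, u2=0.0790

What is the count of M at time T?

t=0.000: S=3 A=4 E=2 M=3
Draw 1: a1=0.252, a2=0.360, a3=3.512, a0=4.124; τ=−ln(0.3945)/4.124=0.226 → t=0.226; u2·a0=0.0380·4.124=0.157 ≤ a1=0.252 → R1 fires; S=2 A=4 E=3 M=4
Draw 2: a1=0.168, a2=0.480, a3=5.268, a0=5.916; τ=−ln(0.9966)/5.916=0.001 → t=0.226; u2·a0=0.2395·5.916=1.417; a1+a2=0.648 < 1.417 ≤ a1+…+a3=5.916 → R3 fires; S=3 A=3 E=3 M=4
Draw 3: a1=0.252, a2=0.480, a3=3.951, a0=4.683; τ=−ln(0.0835)/4.683=0.530 → t=0.756; u2·a0=0.5090·4.683=2.384; a1+a2=0.732 < 2.384 ≤ a1+…+a3=4.683 → R3 fires; S=4 A=2 E=3 M=4
Draw 4: a1=0.336, a2=0.480, a3=2.634, a0=3.450; τ=−ln(0.0710)/3.450=0.767 → t=1.523; u2·a0=0.1671·3.450=0.576; a1=0.336 < 0.576 ≤ a1+a2=0.816 → R2 fires; S=4 A=2 E=3 M=5
Draw 5: a1=0.336, a2=0.600, a3=2.634, a0=3.570; τ=−ln(0.5275)/3.570=0.179 → t=1.702; u2·a0=0.5310·3.570=1.896; a1+a2=0.936 < 1.896 ≤ a1+…+a3=3.570 → R3 fires; S=5 A=1 E=3 M=5
Draw 6: a1=0.420, a2=0.600, a3=1.317, a0=2.337; τ=−ln(0.2566)/2.337=0.582 → t=2.284; u2·a0=0.0717·2.337=0.168 ≤ a1=0.420 → R1 fires; S=4 A=1 E=4 M=6
Draw 7: a1=0.336, a2=0.720, a3=1.756, a0=2.812; τ=−ln(0.6729)/2.812=0.141 → t=2.425 > T=2.38: stop.
Read off M at T=2.38: 6

M at T = 6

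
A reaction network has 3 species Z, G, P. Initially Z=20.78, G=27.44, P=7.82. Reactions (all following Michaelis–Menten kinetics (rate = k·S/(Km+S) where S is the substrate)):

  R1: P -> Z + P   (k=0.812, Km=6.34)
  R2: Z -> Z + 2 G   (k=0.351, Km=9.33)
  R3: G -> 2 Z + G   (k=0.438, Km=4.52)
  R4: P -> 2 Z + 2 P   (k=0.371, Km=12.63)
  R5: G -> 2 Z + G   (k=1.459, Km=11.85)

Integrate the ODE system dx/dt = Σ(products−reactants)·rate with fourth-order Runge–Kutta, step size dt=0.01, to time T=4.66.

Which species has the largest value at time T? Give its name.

Dominant species at T: Z

RK4 with dt=0.01: 466 steps to T=4.66. Trajectory (selected grid times):
t=0.00: Z=20.78 G=27.44 P=7.82
t=0.52: Z=22.61 G=27.70 P=7.89
t=1.04: Z=24.45 G=27.96 P=7.97
t=1.55: Z=26.26 G=28.22 P=8.04
t=2.07: Z=28.11 G=28.49 P=8.12
t=2.59: Z=29.97 G=28.77 P=8.19
t=3.11: Z=31.83 G=29.05 P=8.27
t=3.62: Z=33.66 G=29.33 P=8.34
t=4.14: Z=35.53 G=29.61 P=8.42
t=4.66: Z=37.41 G=29.90 P=8.50
At T=4.66: Z=37.41 G=29.90 P=8.50; the largest is Z.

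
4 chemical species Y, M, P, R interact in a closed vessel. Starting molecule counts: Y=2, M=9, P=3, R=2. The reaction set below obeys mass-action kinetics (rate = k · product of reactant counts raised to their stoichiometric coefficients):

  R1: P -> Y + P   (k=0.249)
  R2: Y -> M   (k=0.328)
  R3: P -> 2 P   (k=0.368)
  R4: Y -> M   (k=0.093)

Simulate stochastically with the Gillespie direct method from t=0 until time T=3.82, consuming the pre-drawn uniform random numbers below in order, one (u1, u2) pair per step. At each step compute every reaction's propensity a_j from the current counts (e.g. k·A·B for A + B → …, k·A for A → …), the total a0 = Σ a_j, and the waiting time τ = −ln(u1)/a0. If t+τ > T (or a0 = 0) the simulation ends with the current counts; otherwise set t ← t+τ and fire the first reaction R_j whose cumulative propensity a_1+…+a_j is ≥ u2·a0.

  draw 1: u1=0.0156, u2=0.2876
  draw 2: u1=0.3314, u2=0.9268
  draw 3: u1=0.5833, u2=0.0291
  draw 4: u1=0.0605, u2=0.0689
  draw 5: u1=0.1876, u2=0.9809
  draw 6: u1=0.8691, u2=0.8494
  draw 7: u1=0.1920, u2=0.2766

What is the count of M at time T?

M at T = 11

t=0.000: Y=2 M=9 P=3 R=2
Draw 1: a1=0.747, a2=0.656, a3=1.104, a4=0.186, a0=2.693; τ=−ln(0.0156)/2.693=1.545 → t=1.545; u2·a0=0.2876·2.693=0.775; a1=0.747 < 0.775 ≤ a1+a2=1.403 → R2 fires; Y=1 M=10 P=3 R=2
Draw 2: a1=0.747, a2=0.328, a3=1.104, a4=0.093, a0=2.272; τ=−ln(0.3314)/2.272=0.486 → t=2.031; u2·a0=0.9268·2.272=2.106; a1+a2=1.075 < 2.106 ≤ a1+…+a3=2.179 → R3 fires; Y=1 M=10 P=4 R=2
Draw 3: a1=0.996, a2=0.328, a3=1.472, a4=0.093, a0=2.889; τ=−ln(0.5833)/2.889=0.187 → t=2.218; u2·a0=0.0291·2.889=0.084 ≤ a1=0.996 → R1 fires; Y=2 M=10 P=4 R=2
Draw 4: a1=0.996, a2=0.656, a3=1.472, a4=0.186, a0=3.310; τ=−ln(0.0605)/3.310=0.847 → t=3.065; u2·a0=0.0689·3.310=0.228 ≤ a1=0.996 → R1 fires; Y=3 M=10 P=4 R=2
Draw 5: a1=0.996, a2=0.984, a3=1.472, a4=0.279, a0=3.731; τ=−ln(0.1876)/3.731=0.449 → t=3.514; u2·a0=0.9809·3.731=3.660; a1+…+a3=3.452 < 3.660 ≤ a1+…+a4=3.731 → R4 fires; Y=2 M=11 P=4 R=2
Draw 6: a1=0.996, a2=0.656, a3=1.472, a4=0.186, a0=3.310; τ=−ln(0.8691)/3.310=0.042 → t=3.556; u2·a0=0.8494·3.310=2.812; a1+a2=1.652 < 2.812 ≤ a1+…+a3=3.124 → R3 fires; Y=2 M=11 P=5 R=2
Draw 7: a1=1.245, a2=0.656, a3=1.840, a4=0.186, a0=3.927; τ=−ln(0.1920)/3.927=0.420 → t=3.976 > T=3.82: stop.
Read off M at T=3.82: 11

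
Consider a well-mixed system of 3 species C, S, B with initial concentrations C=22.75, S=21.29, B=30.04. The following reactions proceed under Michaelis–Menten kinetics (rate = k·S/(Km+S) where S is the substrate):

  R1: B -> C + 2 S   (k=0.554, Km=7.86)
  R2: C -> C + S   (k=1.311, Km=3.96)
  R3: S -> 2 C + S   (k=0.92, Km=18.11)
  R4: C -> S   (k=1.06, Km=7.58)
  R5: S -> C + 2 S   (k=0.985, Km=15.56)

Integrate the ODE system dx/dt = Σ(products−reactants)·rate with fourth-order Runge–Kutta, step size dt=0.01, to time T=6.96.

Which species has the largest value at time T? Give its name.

RK4 with dt=0.01: 696 steps to T=6.96. Trajectory (selected grid times):
t=0.00: C=22.75 S=21.29 B=30.04
t=0.77: C=23.71 S=23.89 B=29.70
t=1.55: C=24.73 S=26.56 B=29.36
t=2.32: C=25.78 S=29.22 B=29.02
t=3.09: C=26.88 S=31.90 B=28.69
t=3.87: C=28.02 S=34.64 B=28.35
t=4.64: C=29.18 S=37.37 B=28.02
t=5.41: C=30.37 S=40.12 B=27.68
t=6.19: C=31.60 S=42.92 B=27.35
t=6.96: C=32.84 S=45.71 B=27.02
At T=6.96: C=32.84 S=45.71 B=27.02; the largest is S.

Dominant species at T: S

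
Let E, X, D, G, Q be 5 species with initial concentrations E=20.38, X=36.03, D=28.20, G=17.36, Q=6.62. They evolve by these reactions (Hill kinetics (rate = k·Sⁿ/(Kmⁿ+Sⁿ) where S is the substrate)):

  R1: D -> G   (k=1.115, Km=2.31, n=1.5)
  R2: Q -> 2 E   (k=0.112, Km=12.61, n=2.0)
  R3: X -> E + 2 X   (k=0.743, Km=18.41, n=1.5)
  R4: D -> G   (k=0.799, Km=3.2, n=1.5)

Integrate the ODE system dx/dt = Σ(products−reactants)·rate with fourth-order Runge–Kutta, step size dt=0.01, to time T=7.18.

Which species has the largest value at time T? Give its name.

RK4 with dt=0.01: 718 steps to T=7.18. Trajectory (selected grid times):
t=0.00: E=20.38 X=36.03 D=28.20 G=17.36 Q=6.62
t=0.80: E=20.86 X=36.47 D=26.71 G=18.85 Q=6.60
t=1.60: E=21.33 X=36.90 D=25.23 G=20.33 Q=6.58
t=2.39: E=21.80 X=37.34 D=23.77 G=21.79 Q=6.56
t=3.19: E=22.29 X=37.78 D=22.30 G=23.26 Q=6.54
t=3.99: E=22.77 X=38.23 D=20.84 G=24.72 Q=6.52
t=4.79: E=23.25 X=38.67 D=19.38 G=26.18 Q=6.51
t=5.58: E=23.73 X=39.12 D=17.94 G=27.62 Q=6.49
t=6.38: E=24.22 X=39.57 D=16.50 G=29.06 Q=6.47
t=7.18: E=24.71 X=40.02 D=15.07 G=30.49 Q=6.45
At T=7.18: E=24.71 X=40.02 D=15.07 G=30.49 Q=6.45; the largest is X.

Dominant species at T: X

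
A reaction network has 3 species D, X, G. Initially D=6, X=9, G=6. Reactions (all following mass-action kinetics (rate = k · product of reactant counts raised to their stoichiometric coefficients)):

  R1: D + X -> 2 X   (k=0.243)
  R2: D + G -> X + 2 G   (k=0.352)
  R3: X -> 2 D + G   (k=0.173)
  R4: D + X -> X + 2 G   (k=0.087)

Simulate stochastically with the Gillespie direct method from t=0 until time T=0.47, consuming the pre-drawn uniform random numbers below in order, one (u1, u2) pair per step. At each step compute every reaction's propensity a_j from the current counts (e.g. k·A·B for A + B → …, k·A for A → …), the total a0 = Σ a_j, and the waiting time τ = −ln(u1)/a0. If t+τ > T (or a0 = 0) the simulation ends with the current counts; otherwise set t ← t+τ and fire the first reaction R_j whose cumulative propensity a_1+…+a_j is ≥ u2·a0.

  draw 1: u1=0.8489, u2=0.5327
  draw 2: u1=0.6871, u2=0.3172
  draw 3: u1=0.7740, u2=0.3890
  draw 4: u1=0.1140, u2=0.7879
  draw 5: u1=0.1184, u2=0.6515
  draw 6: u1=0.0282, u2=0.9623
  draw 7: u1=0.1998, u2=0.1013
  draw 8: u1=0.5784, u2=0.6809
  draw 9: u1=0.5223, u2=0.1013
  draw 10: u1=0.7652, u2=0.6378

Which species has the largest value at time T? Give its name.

t=0.000: D=6 X=9 G=6
Draw 1: a1=13.122, a2=12.672, a3=1.557, a4=4.698, a0=32.049; τ=−ln(0.8489)/32.049=0.005 → t=0.005; u2·a0=0.5327·32.049=17.073; a1=13.122 < 17.073 ≤ a1+a2=25.794 → R2 fires; D=5 X=10 G=7
Draw 2: a1=12.150, a2=12.320, a3=1.730, a4=4.350, a0=30.550; τ=−ln(0.6871)/30.550=0.012 → t=0.017; u2·a0=0.3172·30.550=9.690 ≤ a1=12.150 → R1 fires; D=4 X=11 G=7
Draw 3: a1=10.692, a2=9.856, a3=1.903, a4=3.828, a0=26.279; τ=−ln(0.7740)/26.279=0.010 → t=0.027; u2·a0=0.3890·26.279=10.223 ≤ a1=10.692 → R1 fires; D=3 X=12 G=7
Draw 4: a1=8.748, a2=7.392, a3=2.076, a4=3.132, a0=21.348; τ=−ln(0.1140)/21.348=0.102 → t=0.129; u2·a0=0.7879·21.348=16.820; a1+a2=16.140 < 16.820 ≤ a1+…+a3=18.216 → R3 fires; D=5 X=11 G=8
Draw 5: a1=13.365, a2=14.080, a3=1.903, a4=4.785, a0=34.133; τ=−ln(0.1184)/34.133=0.063 → t=0.191; u2·a0=0.6515·34.133=22.238; a1=13.365 < 22.238 ≤ a1+a2=27.445 → R2 fires; D=4 X=12 G=9
Draw 6: a1=11.664, a2=12.672, a3=2.076, a4=4.176, a0=30.588; τ=−ln(0.0282)/30.588=0.117 → t=0.308; u2·a0=0.9623·30.588=29.435; a1+…+a3=26.412 < 29.435 ≤ a1+…+a4=30.588 → R4 fires; D=3 X=12 G=11
Draw 7: a1=8.748, a2=11.616, a3=2.076, a4=3.132, a0=25.572; τ=−ln(0.1998)/25.572=0.063 → t=0.371; u2·a0=0.1013·25.572=2.590 ≤ a1=8.748 → R1 fires; D=2 X=13 G=11
Draw 8: a1=6.318, a2=7.744, a3=2.249, a4=2.262, a0=18.573; τ=−ln(0.5784)/18.573=0.029 → t=0.400; u2·a0=0.6809·18.573=12.646; a1=6.318 < 12.646 ≤ a1+a2=14.062 → R2 fires; D=1 X=14 G=12
Draw 9: a1=3.402, a2=4.224, a3=2.422, a4=1.218, a0=11.266; τ=−ln(0.5223)/11.266=0.058 → t=0.458; u2·a0=0.1013·11.266=1.141 ≤ a1=3.402 → R1 fires; D=0 X=15 G=12
Draw 10: a1=0.000, a2=0.000, a3=2.595, a4=0.000, a0=2.595; τ=−ln(0.7652)/2.595=0.103 → t=0.561 > T=0.47: stop.
At T=0.47: D=0 X=15 G=12; the largest is X.

Dominant species at T: X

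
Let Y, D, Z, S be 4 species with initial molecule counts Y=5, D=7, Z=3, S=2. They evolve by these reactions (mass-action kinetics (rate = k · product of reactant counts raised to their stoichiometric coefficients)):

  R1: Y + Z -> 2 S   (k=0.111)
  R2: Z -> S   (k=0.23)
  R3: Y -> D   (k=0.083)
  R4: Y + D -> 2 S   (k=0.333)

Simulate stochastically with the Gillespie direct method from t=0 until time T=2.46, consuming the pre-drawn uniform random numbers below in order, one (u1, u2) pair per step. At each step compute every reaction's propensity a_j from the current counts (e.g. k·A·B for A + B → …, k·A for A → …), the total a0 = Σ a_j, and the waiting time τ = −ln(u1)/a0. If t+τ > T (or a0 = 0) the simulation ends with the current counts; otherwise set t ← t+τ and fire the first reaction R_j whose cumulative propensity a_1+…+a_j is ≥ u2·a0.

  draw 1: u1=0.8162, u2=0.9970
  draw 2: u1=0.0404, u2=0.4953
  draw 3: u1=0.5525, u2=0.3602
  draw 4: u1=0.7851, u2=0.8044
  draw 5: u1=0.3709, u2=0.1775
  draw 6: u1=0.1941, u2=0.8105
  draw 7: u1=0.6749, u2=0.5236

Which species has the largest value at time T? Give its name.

t=0.000: Y=5 D=7 Z=3 S=2
Draw 1: a1=1.665, a2=0.690, a3=0.415, a4=11.655, a0=14.425; τ=−ln(0.8162)/14.425=0.014 → t=0.014; u2·a0=0.9970·14.425=14.382; a1+…+a3=2.770 < 14.382 ≤ a1+…+a4=14.425 → R4 fires; Y=4 D=6 Z=3 S=4
Draw 2: a1=1.332, a2=0.690, a3=0.332, a4=7.992, a0=10.346; τ=−ln(0.0404)/10.346=0.310 → t=0.324; u2·a0=0.4953·10.346=5.124; a1+…+a3=2.354 < 5.124 ≤ a1+…+a4=10.346 → R4 fires; Y=3 D=5 Z=3 S=6
Draw 3: a1=0.999, a2=0.690, a3=0.249, a4=4.995, a0=6.933; τ=−ln(0.5525)/6.933=0.086 → t=0.410; u2·a0=0.3602·6.933=2.497; a1+…+a3=1.938 < 2.497 ≤ a1+…+a4=6.933 → R4 fires; Y=2 D=4 Z=3 S=8
Draw 4: a1=0.666, a2=0.690, a3=0.166, a4=2.664, a0=4.186; τ=−ln(0.7851)/4.186=0.058 → t=0.468; u2·a0=0.8044·4.186=3.367; a1+…+a3=1.522 < 3.367 ≤ a1+…+a4=4.186 → R4 fires; Y=1 D=3 Z=3 S=10
Draw 5: a1=0.333, a2=0.690, a3=0.083, a4=0.999, a0=2.105; τ=−ln(0.3709)/2.105=0.471 → t=0.939; u2·a0=0.1775·2.105=0.374; a1=0.333 < 0.374 ≤ a1+a2=1.023 → R2 fires; Y=1 D=3 Z=2 S=11
Draw 6: a1=0.222, a2=0.460, a3=0.083, a4=0.999, a0=1.764; τ=−ln(0.1941)/1.764=0.929 → t=1.868; u2·a0=0.8105·1.764=1.430; a1+…+a3=0.765 < 1.430 ≤ a1+…+a4=1.764 → R4 fires; Y=0 D=2 Z=2 S=13
Draw 7: a1=0.000, a2=0.460, a3=0.000, a4=0.000, a0=0.460; τ=−ln(0.6749)/0.460=0.855 → t=2.723 > T=2.46: stop.
At T=2.46: Y=0 D=2 Z=2 S=13; the largest is S.

Dominant species at T: S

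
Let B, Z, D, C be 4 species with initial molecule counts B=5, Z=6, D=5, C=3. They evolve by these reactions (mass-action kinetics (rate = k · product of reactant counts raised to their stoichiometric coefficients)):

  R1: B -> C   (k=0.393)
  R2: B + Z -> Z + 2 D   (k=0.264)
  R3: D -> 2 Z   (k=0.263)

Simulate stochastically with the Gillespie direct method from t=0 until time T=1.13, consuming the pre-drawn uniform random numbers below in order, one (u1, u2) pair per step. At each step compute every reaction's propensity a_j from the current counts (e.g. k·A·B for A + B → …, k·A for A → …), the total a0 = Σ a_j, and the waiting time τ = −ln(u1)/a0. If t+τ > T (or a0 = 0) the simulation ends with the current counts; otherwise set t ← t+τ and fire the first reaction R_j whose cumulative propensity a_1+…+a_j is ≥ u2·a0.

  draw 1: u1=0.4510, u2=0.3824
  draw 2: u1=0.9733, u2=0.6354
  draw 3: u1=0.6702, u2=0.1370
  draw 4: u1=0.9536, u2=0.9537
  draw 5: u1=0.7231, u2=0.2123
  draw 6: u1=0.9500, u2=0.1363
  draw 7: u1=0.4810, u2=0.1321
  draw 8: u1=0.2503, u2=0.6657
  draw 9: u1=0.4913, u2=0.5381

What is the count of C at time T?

t=0.000: B=5 Z=6 D=5 C=3
Draw 1: a1=1.965, a2=7.920, a3=1.315, a0=11.200; τ=−ln(0.4510)/11.200=0.071 → t=0.071; u2·a0=0.3824·11.200=4.283; a1=1.965 < 4.283 ≤ a1+a2=9.885 → R2 fires; B=4 Z=6 D=7 C=3
Draw 2: a1=1.572, a2=6.336, a3=1.841, a0=9.749; τ=−ln(0.9733)/9.749=0.003 → t=0.074; u2·a0=0.6354·9.749=6.195; a1=1.572 < 6.195 ≤ a1+a2=7.908 → R2 fires; B=3 Z=6 D=9 C=3
Draw 3: a1=1.179, a2=4.752, a3=2.367, a0=8.298; τ=−ln(0.6702)/8.298=0.048 → t=0.122; u2·a0=0.1370·8.298=1.137 ≤ a1=1.179 → R1 fires; B=2 Z=6 D=9 C=4
Draw 4: a1=0.786, a2=3.168, a3=2.367, a0=6.321; τ=−ln(0.9536)/6.321=0.008 → t=0.130; u2·a0=0.9537·6.321=6.028; a1+a2=3.954 < 6.028 ≤ a1+…+a3=6.321 → R3 fires; B=2 Z=8 D=8 C=4
Draw 5: a1=0.786, a2=4.224, a3=2.104, a0=7.114; τ=−ln(0.7231)/7.114=0.046 → t=0.175; u2·a0=0.2123·7.114=1.510; a1=0.786 < 1.510 ≤ a1+a2=5.010 → R2 fires; B=1 Z=8 D=10 C=4
Draw 6: a1=0.393, a2=2.112, a3=2.630, a0=5.135; τ=−ln(0.9500)/5.135=0.010 → t=0.185; u2·a0=0.1363·5.135=0.700; a1=0.393 < 0.700 ≤ a1+a2=2.505 → R2 fires; B=0 Z=8 D=12 C=4
Draw 7: a1=0.000, a2=0.000, a3=3.156, a0=3.156; τ=−ln(0.4810)/3.156=0.232 → t=0.417; u2·a0=0.1321·3.156=0.417; a1+a2=0.000 < 0.417 ≤ a1+…+a3=3.156 → R3 fires; B=0 Z=10 D=11 C=4
Draw 8: a1=0.000, a2=0.000, a3=2.893, a0=2.893; τ=−ln(0.2503)/2.893=0.479 → t=0.896; u2·a0=0.6657·2.893=1.926; a1+a2=0.000 < 1.926 ≤ a1+…+a3=2.893 → R3 fires; B=0 Z=12 D=10 C=4
Draw 9: a1=0.000, a2=0.000, a3=2.630, a0=2.630; τ=−ln(0.4913)/2.630=0.270 → t=1.166 > T=1.13: stop.
Read off C at T=1.13: 4

C at T = 4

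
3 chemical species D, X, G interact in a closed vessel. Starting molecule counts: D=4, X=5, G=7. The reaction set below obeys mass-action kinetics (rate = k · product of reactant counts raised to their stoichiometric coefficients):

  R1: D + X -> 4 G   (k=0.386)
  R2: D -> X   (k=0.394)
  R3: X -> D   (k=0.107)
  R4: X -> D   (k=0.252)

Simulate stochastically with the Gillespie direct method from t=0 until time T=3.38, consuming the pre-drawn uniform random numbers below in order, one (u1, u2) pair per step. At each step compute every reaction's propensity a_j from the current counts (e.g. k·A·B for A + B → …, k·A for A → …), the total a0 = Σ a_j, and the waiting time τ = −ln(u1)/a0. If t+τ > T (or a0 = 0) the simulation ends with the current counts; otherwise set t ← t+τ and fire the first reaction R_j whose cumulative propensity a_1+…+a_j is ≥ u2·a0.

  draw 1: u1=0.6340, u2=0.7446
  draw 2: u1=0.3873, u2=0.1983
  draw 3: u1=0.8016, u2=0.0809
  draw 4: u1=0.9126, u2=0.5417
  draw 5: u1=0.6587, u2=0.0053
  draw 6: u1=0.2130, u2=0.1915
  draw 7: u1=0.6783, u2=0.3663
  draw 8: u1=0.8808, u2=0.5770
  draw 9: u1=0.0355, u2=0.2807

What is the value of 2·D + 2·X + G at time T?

Check how each reaction changes W = 2·D + 2·X + G (weight of products minus weight of reactants):
R1: D + X -> 4 G: (1·4) − (2·1 + 2·1) = 4 − 4 = 0
R2: D -> X: (2·1) − (2·1) = 2 − 2 = 0
R3: X -> D: (2·1) − (2·1) = 2 − 2 = 0
R4: X -> D: (2·1) − (2·1) = 2 − 2 = 0
Every reaction leaves W unchanged, so W is conserved and no simulation is needed: W(T) = W(0) = 2·4 + 2·5 + 7 = 25

Value at T = 25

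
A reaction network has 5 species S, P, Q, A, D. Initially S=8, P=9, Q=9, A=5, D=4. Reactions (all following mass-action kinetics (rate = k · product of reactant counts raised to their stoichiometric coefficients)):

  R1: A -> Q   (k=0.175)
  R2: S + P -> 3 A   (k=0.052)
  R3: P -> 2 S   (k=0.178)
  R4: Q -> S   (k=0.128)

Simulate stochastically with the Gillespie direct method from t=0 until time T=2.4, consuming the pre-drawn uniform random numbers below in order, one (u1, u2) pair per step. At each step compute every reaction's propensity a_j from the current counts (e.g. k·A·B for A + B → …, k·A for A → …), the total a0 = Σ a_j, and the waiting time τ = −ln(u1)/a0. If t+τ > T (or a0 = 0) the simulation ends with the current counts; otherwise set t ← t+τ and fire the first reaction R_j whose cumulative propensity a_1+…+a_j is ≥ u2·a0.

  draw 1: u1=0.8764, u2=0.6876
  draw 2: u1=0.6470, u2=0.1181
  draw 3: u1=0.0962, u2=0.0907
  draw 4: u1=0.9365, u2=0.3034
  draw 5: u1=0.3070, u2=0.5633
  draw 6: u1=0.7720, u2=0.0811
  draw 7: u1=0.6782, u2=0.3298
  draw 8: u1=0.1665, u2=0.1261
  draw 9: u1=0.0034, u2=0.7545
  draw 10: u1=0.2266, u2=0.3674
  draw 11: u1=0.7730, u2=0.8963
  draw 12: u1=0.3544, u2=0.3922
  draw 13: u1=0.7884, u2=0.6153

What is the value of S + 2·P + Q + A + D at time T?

Check how each reaction changes W = S + 2·P + Q + A + D (weight of products minus weight of reactants):
R1: A -> Q: (1·1) − (1·1) = 1 − 1 = 0
R2: S + P -> 3 A: (1·3) − (1·1 + 2·1) = 3 − 3 = 0
R3: P -> 2 S: (1·2) − (2·1) = 2 − 2 = 0
R4: Q -> S: (1·1) − (1·1) = 1 − 1 = 0
Every reaction leaves W unchanged, so W is conserved and no simulation is needed: W(T) = W(0) = 8 + 2·9 + 9 + 5 + 4 = 44

Value at T = 44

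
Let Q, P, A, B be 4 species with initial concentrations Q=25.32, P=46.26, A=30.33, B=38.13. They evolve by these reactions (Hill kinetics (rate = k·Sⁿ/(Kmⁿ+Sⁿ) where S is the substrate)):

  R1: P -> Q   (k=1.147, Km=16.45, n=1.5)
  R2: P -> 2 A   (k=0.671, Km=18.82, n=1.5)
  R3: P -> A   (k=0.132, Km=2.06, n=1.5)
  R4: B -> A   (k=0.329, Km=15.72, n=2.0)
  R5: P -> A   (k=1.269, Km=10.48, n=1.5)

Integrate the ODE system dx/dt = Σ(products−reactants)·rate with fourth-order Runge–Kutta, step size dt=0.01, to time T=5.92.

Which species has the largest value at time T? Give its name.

Dominant species at T: A

RK4 with dt=0.01: 592 steps to T=5.92. Trajectory (selected grid times):
t=0.00: Q=25.32 P=46.26 A=30.33 B=38.13
t=0.66: Q=25.94 P=44.45 A=32.05 B=37.94
t=1.32: Q=26.56 P=42.65 A=33.76 B=37.76
t=1.97: Q=27.15 P=40.90 A=35.43 B=37.58
t=2.63: Q=27.75 P=39.15 A=37.11 B=37.39
t=3.29: Q=28.34 P=37.41 A=38.77 B=37.21
t=3.95: Q=28.92 P=35.69 A=40.42 B=37.02
t=4.60: Q=29.49 P=34.02 A=42.02 B=36.84
t=5.26: Q=30.05 P=32.35 A=43.62 B=36.66
t=5.92: Q=30.60 P=30.71 A=45.19 B=36.48
At T=5.92: Q=30.60 P=30.71 A=45.19 B=36.48; the largest is A.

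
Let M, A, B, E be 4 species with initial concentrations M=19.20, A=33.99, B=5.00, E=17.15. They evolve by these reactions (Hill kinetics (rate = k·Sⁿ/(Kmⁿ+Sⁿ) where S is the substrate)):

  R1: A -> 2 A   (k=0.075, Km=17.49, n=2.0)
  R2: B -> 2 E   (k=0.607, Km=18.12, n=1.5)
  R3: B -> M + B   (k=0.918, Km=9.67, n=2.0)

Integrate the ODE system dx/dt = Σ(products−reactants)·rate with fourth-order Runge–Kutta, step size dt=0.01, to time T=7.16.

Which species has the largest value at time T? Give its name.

Dominant species at T: A

RK4 with dt=0.01: 716 steps to T=7.16. Trajectory (selected grid times):
t=0.00: M=19.20 A=33.99 B=5.00 E=17.15
t=0.80: M=19.35 A=34.04 B=4.94 E=17.27
t=1.59: M=19.50 A=34.08 B=4.88 E=17.39
t=2.39: M=19.65 A=34.13 B=4.82 E=17.51
t=3.18: M=19.79 A=34.18 B=4.76 E=17.62
t=3.98: M=19.93 A=34.23 B=4.71 E=17.74
t=4.77: M=20.07 A=34.27 B=4.65 E=17.85
t=5.57: M=20.21 A=34.32 B=4.60 E=17.96
t=6.36: M=20.34 A=34.37 B=4.54 E=18.07
t=7.16: M=20.47 A=34.42 B=4.49 E=18.18
At T=7.16: M=20.47 A=34.42 B=4.49 E=18.18; the largest is A.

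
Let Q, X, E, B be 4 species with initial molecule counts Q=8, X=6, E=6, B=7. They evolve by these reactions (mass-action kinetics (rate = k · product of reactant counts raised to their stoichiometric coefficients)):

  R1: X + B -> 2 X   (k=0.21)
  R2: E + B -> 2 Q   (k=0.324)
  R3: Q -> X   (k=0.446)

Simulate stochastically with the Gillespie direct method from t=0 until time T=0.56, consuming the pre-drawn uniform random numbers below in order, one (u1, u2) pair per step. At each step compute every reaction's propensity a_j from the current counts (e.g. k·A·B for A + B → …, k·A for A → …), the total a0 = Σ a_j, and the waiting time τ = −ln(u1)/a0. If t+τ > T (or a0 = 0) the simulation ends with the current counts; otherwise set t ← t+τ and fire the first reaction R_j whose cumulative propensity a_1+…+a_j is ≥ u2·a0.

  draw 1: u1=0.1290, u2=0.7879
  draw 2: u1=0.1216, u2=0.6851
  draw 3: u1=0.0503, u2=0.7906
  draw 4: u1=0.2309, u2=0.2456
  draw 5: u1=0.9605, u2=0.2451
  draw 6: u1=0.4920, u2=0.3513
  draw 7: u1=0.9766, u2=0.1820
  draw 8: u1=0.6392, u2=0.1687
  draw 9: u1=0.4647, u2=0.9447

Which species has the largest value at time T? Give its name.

t=0.000: Q=8 X=6 E=6 B=7
Draw 1: a1=8.820, a2=13.608, a3=3.568, a0=25.996; τ=−ln(0.1290)/25.996=0.079 → t=0.079; u2·a0=0.7879·25.996=20.482; a1=8.820 < 20.482 ≤ a1+a2=22.428 → R2 fires; Q=10 X=6 E=5 B=6
Draw 2: a1=7.560, a2=9.720, a3=4.460, a0=21.740; τ=−ln(0.1216)/21.740=0.097 → t=0.176; u2·a0=0.6851·21.740=14.894; a1=7.560 < 14.894 ≤ a1+a2=17.280 → R2 fires; Q=12 X=6 E=4 B=5
Draw 3: a1=6.300, a2=6.480, a3=5.352, a0=18.132; τ=−ln(0.0503)/18.132=0.165 → t=0.341; u2·a0=0.7906·18.132=14.335; a1+a2=12.780 < 14.335 ≤ a1+…+a3=18.132 → R3 fires; Q=11 X=7 E=4 B=5
Draw 4: a1=7.350, a2=6.480, a3=4.906, a0=18.736; τ=−ln(0.2309)/18.736=0.078 → t=0.419; u2·a0=0.2456·18.736=4.602 ≤ a1=7.350 → R1 fires; Q=11 X=8 E=4 B=4
Draw 5: a1=6.720, a2=5.184, a3=4.906, a0=16.810; τ=−ln(0.9605)/16.810=0.002 → t=0.421; u2·a0=0.2451·16.810=4.120 ≤ a1=6.720 → R1 fires; Q=11 X=9 E=4 B=3
Draw 6: a1=5.670, a2=3.888, a3=4.906, a0=14.464; τ=−ln(0.4920)/14.464=0.049 → t=0.470; u2·a0=0.3513·14.464=5.081 ≤ a1=5.670 → R1 fires; Q=11 X=10 E=4 B=2
Draw 7: a1=4.200, a2=2.592, a3=4.906, a0=11.698; τ=−ln(0.9766)/11.698=0.002 → t=0.472; u2·a0=0.1820·11.698=2.129 ≤ a1=4.200 → R1 fires; Q=11 X=11 E=4 B=1
Draw 8: a1=2.310, a2=1.296, a3=4.906, a0=8.512; τ=−ln(0.6392)/8.512=0.053 → t=0.525; u2·a0=0.1687·8.512=1.436 ≤ a1=2.310 → R1 fires; Q=11 X=12 E=4 B=0
Draw 9: a1=0.000, a2=0.000, a3=4.906, a0=4.906; τ=−ln(0.4647)/4.906=0.156 → t=0.681 > T=0.56: stop.
At T=0.56: Q=11 X=12 E=4 B=0; the largest is X.

Dominant species at T: X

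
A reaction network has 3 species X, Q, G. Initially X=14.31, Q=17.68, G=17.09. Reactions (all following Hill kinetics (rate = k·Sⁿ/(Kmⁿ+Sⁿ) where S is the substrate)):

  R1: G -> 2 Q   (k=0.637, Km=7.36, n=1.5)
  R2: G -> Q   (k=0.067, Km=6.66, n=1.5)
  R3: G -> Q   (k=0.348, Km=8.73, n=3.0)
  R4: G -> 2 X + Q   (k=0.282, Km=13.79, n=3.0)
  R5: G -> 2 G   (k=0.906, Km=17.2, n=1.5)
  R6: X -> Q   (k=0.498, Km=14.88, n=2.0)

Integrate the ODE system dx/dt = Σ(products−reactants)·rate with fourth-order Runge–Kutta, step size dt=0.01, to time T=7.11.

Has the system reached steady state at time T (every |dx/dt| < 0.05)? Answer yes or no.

RK4 with dt=0.01: 711 steps to T=7.11. Trajectory (selected grid times):
t=0.00: X=14.31 Q=17.68 G=17.09
t=0.79: X=14.41 Q=19.08 G=16.62
t=1.58: X=14.50 Q=20.46 G=16.16
t=2.37: X=14.57 Q=21.83 G=15.70
t=3.16: X=14.64 Q=23.19 G=15.25
t=3.95: X=14.70 Q=24.53 G=14.80
t=4.74: X=14.75 Q=25.85 G=14.36
t=5.53: X=14.78 Q=27.16 G=13.92
t=6.32: X=14.81 Q=28.44 G=13.49
t=7.11: X=14.82 Q=29.71 G=13.06
Rates at T: R1=0.4476, R2=0.0491, R3=0.2680, R4=0.1295, R5=0.3608, R6=0.2480
dx/dt at T (Σ net stoichiometry × rate): X=+0.0110, Q=+1.5899, G=-0.5335
Largest |dx/dt| is |+1.5899| (Q) ≥ 0.05 → not steady.

Steady state at T: no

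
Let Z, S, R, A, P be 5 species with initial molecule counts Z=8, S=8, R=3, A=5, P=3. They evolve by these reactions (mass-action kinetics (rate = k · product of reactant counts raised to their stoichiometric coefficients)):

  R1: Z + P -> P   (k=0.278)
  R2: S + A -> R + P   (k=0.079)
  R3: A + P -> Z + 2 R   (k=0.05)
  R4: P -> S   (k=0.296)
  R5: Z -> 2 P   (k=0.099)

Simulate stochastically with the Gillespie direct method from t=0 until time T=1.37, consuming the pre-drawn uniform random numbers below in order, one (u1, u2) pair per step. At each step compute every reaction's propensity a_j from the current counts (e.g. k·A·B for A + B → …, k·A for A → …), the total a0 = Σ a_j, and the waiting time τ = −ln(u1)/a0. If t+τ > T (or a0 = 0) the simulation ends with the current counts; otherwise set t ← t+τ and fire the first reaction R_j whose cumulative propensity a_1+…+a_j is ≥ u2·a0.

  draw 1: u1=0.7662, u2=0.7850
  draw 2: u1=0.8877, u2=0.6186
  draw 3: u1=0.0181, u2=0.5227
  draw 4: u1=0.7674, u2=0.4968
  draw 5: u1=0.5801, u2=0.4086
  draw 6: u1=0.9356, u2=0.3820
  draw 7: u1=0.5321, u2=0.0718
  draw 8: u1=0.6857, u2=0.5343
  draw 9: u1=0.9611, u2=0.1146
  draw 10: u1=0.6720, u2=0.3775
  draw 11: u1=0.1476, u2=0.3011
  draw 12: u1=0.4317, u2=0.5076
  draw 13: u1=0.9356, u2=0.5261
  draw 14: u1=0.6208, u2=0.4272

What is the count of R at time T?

t=0.000: Z=8 S=8 R=3 A=5 P=3
Draw 1: a1=6.672, a2=3.160, a3=0.750, a4=0.888, a5=0.792, a0=12.262; τ=−ln(0.7662)/12.262=0.022 → t=0.022; u2·a0=0.7850·12.262=9.626; a1=6.672 < 9.626 ≤ a1+a2=9.832 → R2 fires; Z=8 S=7 R=4 A=4 P=4
Draw 2: a1=8.896, a2=2.212, a3=0.800, a4=1.184, a5=0.792, a0=13.884; τ=−ln(0.8877)/13.884=0.009 → t=0.030; u2·a0=0.6186·13.884=8.589 ≤ a1=8.896 → R1 fires; Z=7 S=7 R=4 A=4 P=4
Draw 3: a1=7.784, a2=2.212, a3=0.800, a4=1.184, a5=0.693, a0=12.673; τ=−ln(0.0181)/12.673=0.317 → t=0.347; u2·a0=0.5227·12.673=6.624 ≤ a1=7.784 → R1 fires; Z=6 S=7 R=4 A=4 P=4
Draw 4: a1=6.672, a2=2.212, a3=0.800, a4=1.184, a5=0.594, a0=11.462; τ=−ln(0.7674)/11.462=0.023 → t=0.370; u2·a0=0.4968·11.462=5.694 ≤ a1=6.672 → R1 fires; Z=5 S=7 R=4 A=4 P=4
Draw 5: a1=5.560, a2=2.212, a3=0.800, a4=1.184, a5=0.495, a0=10.251; τ=−ln(0.5801)/10.251=0.053 → t=0.423; u2·a0=0.4086·10.251=4.189 ≤ a1=5.560 → R1 fires; Z=4 S=7 R=4 A=4 P=4
Draw 6: a1=4.448, a2=2.212, a3=0.800, a4=1.184, a5=0.396, a0=9.040; τ=−ln(0.9356)/9.040=0.007 → t=0.430; u2·a0=0.3820·9.040=3.453 ≤ a1=4.448 → R1 fires; Z=3 S=7 R=4 A=4 P=4
Draw 7: a1=3.336, a2=2.212, a3=0.800, a4=1.184, a5=0.297, a0=7.829; τ=−ln(0.5321)/7.829=0.081 → t=0.511; u2·a0=0.0718·7.829=0.562 ≤ a1=3.336 → R1 fires; Z=2 S=7 R=4 A=4 P=4
Draw 8: a1=2.224, a2=2.212, a3=0.800, a4=1.184, a5=0.198, a0=6.618; τ=−ln(0.6857)/6.618=0.057 → t=0.568; u2·a0=0.5343·6.618=3.536; a1=2.224 < 3.536 ≤ a1+a2=4.436 → R2 fires; Z=2 S=6 R=5 A=3 P=5
Draw 9: a1=2.780, a2=1.422, a3=0.750, a4=1.480, a5=0.198, a0=6.630; τ=−ln(0.9611)/6.630=0.006 → t=0.574; u2·a0=0.1146·6.630=0.760 ≤ a1=2.780 → R1 fires; Z=1 S=6 R=5 A=3 P=5
Draw 10: a1=1.390, a2=1.422, a3=0.750, a4=1.480, a5=0.099, a0=5.141; τ=−ln(0.6720)/5.141=0.077 → t=0.651; u2·a0=0.3775·5.141=1.941; a1=1.390 < 1.941 ≤ a1+a2=2.812 → R2 fires; Z=1 S=5 R=6 A=2 P=6
Draw 11: a1=1.668, a2=0.790, a3=0.600, a4=1.776, a5=0.099, a0=4.933; τ=−ln(0.1476)/4.933=0.388 → t=1.039; u2·a0=0.3011·4.933=1.485 ≤ a1=1.668 → R1 fires; Z=0 S=5 R=6 A=2 P=6
Draw 12: a1=0.000, a2=0.790, a3=0.600, a4=1.776, a5=0.000, a0=3.166; τ=−ln(0.4317)/3.166=0.265 → t=1.305; u2·a0=0.5076·3.166=1.607; a1+…+a3=1.390 < 1.607 ≤ a1+…+a4=3.166 → R4 fires; Z=0 S=6 R=6 A=2 P=5
Draw 13: a1=0.000, a2=0.948, a3=0.500, a4=1.480, a5=0.000, a0=2.928; τ=−ln(0.9356)/2.928=0.023 → t=1.327; u2·a0=0.5261·2.928=1.540; a1+…+a3=1.448 < 1.540 ≤ a1+…+a4=2.928 → R4 fires; Z=0 S=7 R=6 A=2 P=4
Draw 14: a1=0.000, a2=1.106, a3=0.400, a4=1.184, a5=0.000, a0=2.690; τ=−ln(0.6208)/2.690=0.177 → t=1.504 > T=1.37: stop.
Read off R at T=1.37: 6

R at T = 6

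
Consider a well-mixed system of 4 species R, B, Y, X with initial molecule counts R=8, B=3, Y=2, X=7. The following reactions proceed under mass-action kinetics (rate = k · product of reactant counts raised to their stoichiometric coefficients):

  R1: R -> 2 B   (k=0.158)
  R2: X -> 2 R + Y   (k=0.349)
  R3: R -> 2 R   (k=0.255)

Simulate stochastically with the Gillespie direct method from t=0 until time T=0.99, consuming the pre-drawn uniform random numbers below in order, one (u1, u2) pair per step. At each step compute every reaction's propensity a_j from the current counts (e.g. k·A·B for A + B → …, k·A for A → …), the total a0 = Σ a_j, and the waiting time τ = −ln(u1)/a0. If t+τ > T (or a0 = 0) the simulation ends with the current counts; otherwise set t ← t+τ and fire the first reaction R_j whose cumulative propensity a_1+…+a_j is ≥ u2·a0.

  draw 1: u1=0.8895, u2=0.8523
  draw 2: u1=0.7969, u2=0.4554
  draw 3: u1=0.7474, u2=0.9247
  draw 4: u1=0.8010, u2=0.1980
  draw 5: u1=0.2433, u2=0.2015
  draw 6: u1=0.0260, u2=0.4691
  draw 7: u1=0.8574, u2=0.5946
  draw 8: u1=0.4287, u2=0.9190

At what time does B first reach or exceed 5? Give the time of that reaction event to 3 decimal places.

t=0.000: R=8 B=3 Y=2 X=7
Draw 1: a1=1.264, a2=2.443, a3=2.040, a0=5.747; τ=−ln(0.8895)/5.747=0.020 → t=0.020; u2·a0=0.8523·5.747=4.898; a1+a2=3.707 < 4.898 ≤ a1+…+a3=5.747 → R3 fires; R=9 B=3 Y=2 X=7
Draw 2: a1=1.422, a2=2.443, a3=2.295, a0=6.160; τ=−ln(0.7969)/6.160=0.037 → t=0.057; u2·a0=0.4554·6.160=2.805; a1=1.422 < 2.805 ≤ a1+a2=3.865 → R2 fires; R=11 B=3 Y=3 X=6
Draw 3: a1=1.738, a2=2.094, a3=2.805, a0=6.637; τ=−ln(0.7474)/6.637=0.044 → t=0.101; u2·a0=0.9247·6.637=6.137; a1+a2=3.832 < 6.137 ≤ a1+…+a3=6.637 → R3 fires; R=12 B=3 Y=3 X=6
Draw 4: a1=1.896, a2=2.094, a3=3.060, a0=7.050; τ=−ln(0.8010)/7.050=0.031 → t=0.133; u2·a0=0.1980·7.050=1.396 ≤ a1=1.896 → R1 fires; R=11 B=5 Y=3 X=6
Draw 5: a1=1.738, a2=2.094, a3=2.805, a0=6.637; τ=−ln(0.2433)/6.637=0.213 → t=0.346; u2·a0=0.2015·6.637=1.337 ≤ a1=1.738 → R1 fires; R=10 B=7 Y=3 X=6
Draw 6: a1=1.580, a2=2.094, a3=2.550, a0=6.224; τ=−ln(0.0260)/6.224=0.586 → t=0.932; u2·a0=0.4691·6.224=2.920; a1=1.580 < 2.920 ≤ a1+a2=3.674 → R2 fires; R=12 B=7 Y=4 X=5
Draw 7: a1=1.896, a2=1.745, a3=3.060, a0=6.701; τ=−ln(0.8574)/6.701=0.023 → t=0.955; u2·a0=0.5946·6.701=3.984; a1+a2=3.641 < 3.984 ≤ a1+…+a3=6.701 → R3 fires; R=13 B=7 Y=4 X=5
Draw 8: a1=2.054, a2=1.745, a3=3.315, a0=7.114; τ=−ln(0.4287)/7.114=0.119 → t=1.074 > T=0.99: stop.
B first becomes ≥ 5 when it reaches 5 at the event at t=0.133.

Threshold first reached at t = 0.133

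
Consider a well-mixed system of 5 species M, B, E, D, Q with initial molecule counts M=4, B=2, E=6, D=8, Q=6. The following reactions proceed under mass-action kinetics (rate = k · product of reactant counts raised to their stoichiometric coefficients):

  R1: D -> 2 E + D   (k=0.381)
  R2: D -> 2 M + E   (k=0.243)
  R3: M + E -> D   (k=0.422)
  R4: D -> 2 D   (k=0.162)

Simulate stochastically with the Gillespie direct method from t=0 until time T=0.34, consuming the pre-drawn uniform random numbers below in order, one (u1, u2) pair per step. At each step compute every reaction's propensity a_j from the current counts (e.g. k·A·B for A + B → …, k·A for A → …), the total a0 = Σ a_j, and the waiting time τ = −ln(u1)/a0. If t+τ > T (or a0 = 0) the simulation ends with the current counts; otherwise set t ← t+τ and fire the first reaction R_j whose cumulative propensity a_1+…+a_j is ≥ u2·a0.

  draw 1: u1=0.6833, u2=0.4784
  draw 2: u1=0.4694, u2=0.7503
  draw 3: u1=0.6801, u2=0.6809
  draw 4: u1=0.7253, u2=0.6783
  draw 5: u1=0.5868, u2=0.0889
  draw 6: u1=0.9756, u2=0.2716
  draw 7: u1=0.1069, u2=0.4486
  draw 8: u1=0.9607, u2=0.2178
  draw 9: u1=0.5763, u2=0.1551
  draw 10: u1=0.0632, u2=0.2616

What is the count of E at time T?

E at T = 8

t=0.000: M=4 B=2 E=6 D=8 Q=6
Draw 1: a1=3.048, a2=1.944, a3=10.128, a4=1.296, a0=16.416; τ=−ln(0.6833)/16.416=0.023 → t=0.023; u2·a0=0.4784·16.416=7.853; a1+a2=4.992 < 7.853 ≤ a1+…+a3=15.120 → R3 fires; M=3 B=2 E=5 D=9 Q=6
Draw 2: a1=3.429, a2=2.187, a3=6.330, a4=1.458, a0=13.404; τ=−ln(0.4694)/13.404=0.056 → t=0.080; u2·a0=0.7503·13.404=10.057; a1+a2=5.616 < 10.057 ≤ a1+…+a3=11.946 → R3 fires; M=2 B=2 E=4 D=10 Q=6
Draw 3: a1=3.810, a2=2.430, a3=3.376, a4=1.620, a0=11.236; τ=−ln(0.6801)/11.236=0.034 → t=0.114; u2·a0=0.6809·11.236=7.651; a1+a2=6.240 < 7.651 ≤ a1+…+a3=9.616 → R3 fires; M=1 B=2 E=3 D=11 Q=6
Draw 4: a1=4.191, a2=2.673, a3=1.266, a4=1.782, a0=9.912; τ=−ln(0.7253)/9.912=0.032 → t=0.146; u2·a0=0.6783·9.912=6.723; a1=4.191 < 6.723 ≤ a1+a2=6.864 → R2 fires; M=3 B=2 E=4 D=10 Q=6
Draw 5: a1=3.810, a2=2.430, a3=5.064, a4=1.620, a0=12.924; τ=−ln(0.5868)/12.924=0.041 → t=0.188; u2·a0=0.0889·12.924=1.149 ≤ a1=3.810 → R1 fires; M=3 B=2 E=6 D=10 Q=6
Draw 6: a1=3.810, a2=2.430, a3=7.596, a4=1.620, a0=15.456; τ=−ln(0.9756)/15.456=0.002 → t=0.189; u2·a0=0.2716·15.456=4.198; a1=3.810 < 4.198 ≤ a1+a2=6.240 → R2 fires; M=5 B=2 E=7 D=9 Q=6
Draw 7: a1=3.429, a2=2.187, a3=14.770, a4=1.458, a0=21.844; τ=−ln(0.1069)/21.844=0.102 → t=0.292; u2·a0=0.4486·21.844=9.799; a1+a2=5.616 < 9.799 ≤ a1+…+a3=20.386 → R3 fires; M=4 B=2 E=6 D=10 Q=6
Draw 8: a1=3.810, a2=2.430, a3=10.128, a4=1.620, a0=17.988; τ=−ln(0.9607)/17.988=0.002 → t=0.294; u2·a0=0.2178·17.988=3.918; a1=3.810 < 3.918 ≤ a1+a2=6.240 → R2 fires; M=6 B=2 E=7 D=9 Q=6
Draw 9: a1=3.429, a2=2.187, a3=17.724, a4=1.458, a0=24.798; τ=−ln(0.5763)/24.798=0.022 → t=0.316; u2·a0=0.1551·24.798=3.846; a1=3.429 < 3.846 ≤ a1+a2=5.616 → R2 fires; M=8 B=2 E=8 D=8 Q=6
Draw 10: a1=3.048, a2=1.944, a3=27.008, a4=1.296, a0=33.296; τ=−ln(0.0632)/33.296=0.083 → t=0.399 > T=0.34: stop.
Read off E at T=0.34: 8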